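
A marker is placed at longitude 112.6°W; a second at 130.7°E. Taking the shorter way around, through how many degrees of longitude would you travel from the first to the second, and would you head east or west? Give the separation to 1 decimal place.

Raw difference: 130.7 − -112.6 = 243.3°.
Normalise into (−180°, 180°]: 243.3° − 360° = -116.7°.
Negative ⇒ the second point lies to the west; separation 116.7°.

116.7° west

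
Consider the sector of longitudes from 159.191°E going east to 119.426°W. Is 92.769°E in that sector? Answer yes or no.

Band width going east from +159.191° to -119.426°: ((-119.426 − 159.191) mod 360) = 81.383°.
Offset of +92.769° east of the west edge: ((92.769 − 159.191) mod 360) = 293.578°.
293.578° > 81.383° ⇒ outside.

No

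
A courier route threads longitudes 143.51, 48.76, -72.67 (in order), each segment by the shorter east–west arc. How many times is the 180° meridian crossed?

Leg 1: +143.51° → +48.76°, shortest Δλ = -94.75° (west) — does not cross 180°.
Leg 2: +48.76° → -72.67°, shortest Δλ = -121.43° (west) — does not cross 180°.
Total crossings: 0.

0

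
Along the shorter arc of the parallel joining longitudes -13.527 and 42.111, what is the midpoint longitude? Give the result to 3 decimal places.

+14.292°

Signed shortest Δλ from -13.527° to +42.111° is +55.638°.
Midpoint longitude = -13.527° + (+55.638°)/2 = -13.527° + 27.819° = +14.292°.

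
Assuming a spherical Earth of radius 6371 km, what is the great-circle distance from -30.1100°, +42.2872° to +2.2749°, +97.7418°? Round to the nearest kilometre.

Δλ = 97.7418 − 42.2872 = 55.4546°.
Δφ = 2.2749 − -30.1100 = 32.3849°.
a = sin²(Δφ/2) + cos φ₁ · cos φ₂ · sin²(Δλ/2) = 0.264879.
c = 2·atan2(√a, √(1−a)) = 1.08123 rad → d = 6371·c ≈ 6888.52 km.

6889 km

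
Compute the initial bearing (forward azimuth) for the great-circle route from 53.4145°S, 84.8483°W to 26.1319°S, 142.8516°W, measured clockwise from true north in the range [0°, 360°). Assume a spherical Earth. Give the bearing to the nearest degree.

279°

Δλ = -142.8516 − -84.8483 = -58.0033°.
θ = atan2( sin Δλ · cos φ₂ , cos φ₁ · sin φ₂ − sin φ₁ · cos φ₂ · cos Δλ )
  = atan2(-0.76139, 0.11947) = -81.083° → normalised to [0°, 360°): 278.917°.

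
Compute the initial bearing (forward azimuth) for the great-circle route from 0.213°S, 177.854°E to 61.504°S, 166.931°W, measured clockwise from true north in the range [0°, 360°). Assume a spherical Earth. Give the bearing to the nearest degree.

Δλ = -166.931 − 177.854 = -344.785°; wrapped into (−180°, 180°]: 15.215°.
θ = atan2( sin Δλ · cos φ₂ , cos φ₁ · sin φ₂ − sin φ₁ · cos φ₂ · cos Δλ )
  = atan2(0.12521, -0.87713) = 171.876° → normalised to [0°, 360°): 171.876°.

172°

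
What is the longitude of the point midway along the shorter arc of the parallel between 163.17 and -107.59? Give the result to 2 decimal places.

-152.21°

Signed shortest Δλ from +163.17° to -107.59° is +89.24°.
Midpoint longitude = +163.17° + (+89.24°)/2 = +163.17° + 44.62° = +207.79°.
Normalise into (−180°, 180°]: -152.21°.
(The naïve average (+163.17 + -107.59)/2 = 27.79° is on the wrong side of the globe.)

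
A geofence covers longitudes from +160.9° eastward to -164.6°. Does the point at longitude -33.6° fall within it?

No

Band width going east from +160.9° to -164.6°: ((-164.6 − 160.9) mod 360) = 34.5°.
Offset of -33.6° east of the west edge: ((-33.6 − 160.9) mod 360) = 165.5°.
165.5° > 34.5° ⇒ outside.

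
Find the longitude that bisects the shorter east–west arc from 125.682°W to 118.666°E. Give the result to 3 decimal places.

176.492°E

Signed shortest Δλ from -125.682° to +118.666° is -115.652°.
Midpoint longitude = -125.682° + (-115.652°)/2 = -125.682° − 57.826° = -183.508°.
Normalise into (−180°, 180°]: +176.492°.
(The naïve average (-125.682 + +118.666)/2 = -3.508° is on the wrong side of the globe.)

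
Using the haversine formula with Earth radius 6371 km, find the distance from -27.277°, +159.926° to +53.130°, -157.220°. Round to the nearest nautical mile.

Δλ = -157.220 − 159.926 = -317.146°; wrapped into (−180°, 180°]: 42.854°.
Δφ = 53.130 − -27.277 = 80.407°.
a = sin²(Δφ/2) + cos φ₁ · cos φ₂ · sin²(Δλ/2) = 0.487845.
c = 2·atan2(√a, √(1−a)) = 1.54648 rad → d = 6371·c ≈ 9852.65 km ≈ 5320.01 nmi.

5320 nmi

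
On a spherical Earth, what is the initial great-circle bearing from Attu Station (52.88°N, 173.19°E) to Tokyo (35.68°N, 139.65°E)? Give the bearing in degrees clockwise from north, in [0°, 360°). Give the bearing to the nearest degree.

Δλ = 139.65 − 173.19 = -33.54°.
θ = atan2( sin Δλ · cos φ₂ , cos φ₁ · sin φ₂ − sin φ₁ · cos φ₂ · cos Δλ )
  = atan2(-0.44880, -0.18787) = -112.714° → normalised to [0°, 360°): 247.286°.

247°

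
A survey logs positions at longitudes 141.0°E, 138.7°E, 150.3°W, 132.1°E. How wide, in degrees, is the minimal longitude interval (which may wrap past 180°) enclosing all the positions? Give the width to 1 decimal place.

77.6°

Sort the longitudes: -150.3°, +132.1°, +138.7°, +141.0°.
Eastward gaps between consecutive values (wrapping around): 282.4°, 6.6°, 2.3°, 68.7°.
Largest gap = 282.4° ⇒ minimal covering band is its complement: 360° − 282.4° = 77.6°.
Band runs from +132.1° eastward to -150.3°, crossing the antimeridian.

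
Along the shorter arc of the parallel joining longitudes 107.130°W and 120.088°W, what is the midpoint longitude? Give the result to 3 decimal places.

113.609°W

Signed shortest Δλ from -107.130° to -120.088° is -12.958°.
Midpoint longitude = -107.130° + (-12.958°)/2 = -107.130° − 6.479° = -113.609°.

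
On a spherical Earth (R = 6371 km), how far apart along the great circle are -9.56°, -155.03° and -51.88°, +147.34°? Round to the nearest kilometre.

Δλ = 147.34 − -155.03 = 302.37°; wrapped into (−180°, 180°]: -57.63°.
Δφ = -51.88 − -9.56 = -42.32°.
a = sin²(Δφ/2) + cos φ₁ · cos φ₂ · sin²(Δλ/2) = 0.271716.
c = 2·atan2(√a, √(1−a)) = 1.09666 rad → d = 6371·c ≈ 6986.84 km.

6987 km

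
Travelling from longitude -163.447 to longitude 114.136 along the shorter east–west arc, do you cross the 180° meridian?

Naïve |114.136 − -163.447| = 277.583° > 180°, so the shorter arc goes the other way round — across 180°.
Signed shortest Δλ = ((114.136 − -163.447 + 180) mod 360) − 180 = -82.417°.
Going west by 82.417° from -163.447° passes through 180° before reaching +114.136°.

Yes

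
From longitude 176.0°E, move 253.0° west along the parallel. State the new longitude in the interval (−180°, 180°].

Start at +176.0°; shift −253.0° → -77.0°.
-77.0° already lies in (−180°, 180°].

77.0°W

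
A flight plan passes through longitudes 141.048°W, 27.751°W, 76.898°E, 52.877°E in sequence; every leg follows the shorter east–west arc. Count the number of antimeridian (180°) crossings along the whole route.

0

Leg 1: -141.048° → -27.751°, shortest Δλ = 113.297° (east) — does not cross 180°.
Leg 2: -27.751° → +76.898°, shortest Δλ = 104.649° (east) — does not cross 180°.
Leg 3: +76.898° → +52.877°, shortest Δλ = -24.021° (west) — does not cross 180°.
Total crossings: 0.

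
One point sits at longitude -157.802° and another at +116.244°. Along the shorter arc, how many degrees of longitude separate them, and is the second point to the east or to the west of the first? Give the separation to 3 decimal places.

Raw difference: 116.244 − -157.802 = 274.046°.
Normalise into (−180°, 180°]: 274.046° − 360° = -85.954°.
Negative ⇒ the second point lies to the west; separation 85.954°.

85.954° west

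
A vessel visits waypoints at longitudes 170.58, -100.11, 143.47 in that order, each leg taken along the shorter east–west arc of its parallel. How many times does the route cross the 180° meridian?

Leg 1: +170.58° → -100.11°, shortest Δλ = 89.31° (east) — crosses 180°.
Leg 2: -100.11° → +143.47°, shortest Δλ = -116.42° (west) — crosses 180°.
Total crossings: 2.

2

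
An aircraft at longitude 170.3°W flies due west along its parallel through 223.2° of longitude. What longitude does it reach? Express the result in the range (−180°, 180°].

33.5°W

Start at -170.3°; shift −223.2° → -393.5°.
-393.5° lies outside (−180°, 180°]; add 360° → -33.5°.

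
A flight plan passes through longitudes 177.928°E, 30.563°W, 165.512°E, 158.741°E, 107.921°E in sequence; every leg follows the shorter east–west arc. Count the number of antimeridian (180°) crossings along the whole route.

2

Leg 1: +177.928° → -30.563°, shortest Δλ = 151.509° (east) — crosses 180°.
Leg 2: -30.563° → +165.512°, shortest Δλ = -163.925° (west) — crosses 180°.
Leg 3: +165.512° → +158.741°, shortest Δλ = -6.771° (west) — does not cross 180°.
Leg 4: +158.741° → +107.921°, shortest Δλ = -50.82° (west) — does not cross 180°.
Total crossings: 2.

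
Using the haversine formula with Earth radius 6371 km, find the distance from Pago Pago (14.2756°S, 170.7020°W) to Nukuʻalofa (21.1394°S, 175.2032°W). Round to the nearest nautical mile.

Δλ = -175.2032 − -170.7020 = -4.5012°.
Δφ = -21.1394 − -14.2756 = -6.8638°.
a = sin²(Δφ/2) + cos φ₁ · cos φ₂ · sin²(Δλ/2) = 0.004977.
c = 2·atan2(√a, √(1−a)) = 0.14122 rad → d = 6371·c ≈ 899.71 km ≈ 485.80 nmi.

486 nmi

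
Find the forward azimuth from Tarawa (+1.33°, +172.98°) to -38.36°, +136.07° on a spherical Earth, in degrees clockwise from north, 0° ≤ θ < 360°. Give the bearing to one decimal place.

216.6°

Δλ = 136.07 − 172.98 = -36.91°.
θ = atan2( sin Δλ · cos φ₂ , cos φ₁ · sin φ₂ − sin φ₁ · cos φ₂ · cos Δλ )
  = atan2(-0.47092, -0.63499) = -143.439° → normalised to [0°, 360°): 216.561°.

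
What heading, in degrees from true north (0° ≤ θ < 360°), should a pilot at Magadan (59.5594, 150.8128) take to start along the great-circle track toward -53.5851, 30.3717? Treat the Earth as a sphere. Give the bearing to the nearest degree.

254°

Δλ = 30.3717 − 150.8128 = -120.4411°.
θ = atan2( sin Δλ · cos φ₂ , cos φ₁ · sin φ₂ − sin φ₁ · cos φ₂ · cos Δλ )
  = atan2(-0.51180, -0.14841) = -106.171° → normalised to [0°, 360°): 253.829°.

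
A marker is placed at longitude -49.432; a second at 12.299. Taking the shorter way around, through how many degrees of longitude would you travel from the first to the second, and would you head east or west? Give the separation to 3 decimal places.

Raw difference: 12.299 − -49.432 = 61.731°.
Normalise into (−180°, 180°]: 61.731° stays 61.731°.
Positive ⇒ the second point lies to the east; separation 61.731°.

61.731° east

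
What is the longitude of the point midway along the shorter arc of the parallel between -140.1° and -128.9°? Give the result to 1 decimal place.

-134.5°

Signed shortest Δλ from -140.1° to -128.9° is +11.2°.
Midpoint longitude = -140.1° + (+11.2°)/2 = -140.1° + 5.6° = -134.5°.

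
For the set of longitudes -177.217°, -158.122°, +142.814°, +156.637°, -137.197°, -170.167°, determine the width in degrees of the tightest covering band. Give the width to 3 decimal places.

79.989°

Sort the longitudes: -177.217°, -170.167°, -158.122°, -137.197°, +142.814°, +156.637°.
Eastward gaps between consecutive values (wrapping around): 7.050°, 12.045°, 20.925°, 280.011°, 13.823°, 26.146°.
Largest gap = 280.011° ⇒ minimal covering band is its complement: 360° − 280.011° = 79.989°.
Band runs from +142.814° eastward to -137.197°, crossing the antimeridian.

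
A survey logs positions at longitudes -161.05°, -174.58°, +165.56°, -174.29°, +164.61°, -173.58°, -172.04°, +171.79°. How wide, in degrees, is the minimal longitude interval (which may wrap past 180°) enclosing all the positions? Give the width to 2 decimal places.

Sort the longitudes: -174.58°, -174.29°, -173.58°, -172.04°, -161.05°, +164.61°, +165.56°, +171.79°.
Eastward gaps between consecutive values (wrapping around): 0.29°, 0.71°, 1.54°, 10.99°, 325.66°, 0.95°, 6.23°, 13.63°.
Largest gap = 325.66° ⇒ minimal covering band is its complement: 360° − 325.66° = 34.34°.
Band runs from +164.61° eastward to -161.05°, crossing the antimeridian.

34.34°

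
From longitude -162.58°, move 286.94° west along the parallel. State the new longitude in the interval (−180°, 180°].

Start at -162.58°; shift −286.94° → -449.52°.
-449.52° lies outside (−180°, 180°]; add 360° → -89.52°.

-89.52°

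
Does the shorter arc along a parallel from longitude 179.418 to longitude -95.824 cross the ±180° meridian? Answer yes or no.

Naïve |-95.824 − 179.418| = 275.242° > 180°, so the shorter arc goes the other way round — across 180°.
Signed shortest Δλ = ((-95.824 − 179.418 + 180) mod 360) − 180 = 84.758°.
Going east by 84.758° from +179.418° passes through 180° before reaching -95.824°.

Yes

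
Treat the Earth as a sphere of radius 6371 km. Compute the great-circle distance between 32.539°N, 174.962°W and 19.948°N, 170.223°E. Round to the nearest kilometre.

2031 km

Δλ = 170.223 − -174.962 = 345.185°; wrapped into (−180°, 180°]: -14.815°.
Δφ = 19.948 − 32.539 = -12.591°.
a = sin²(Δφ/2) + cos φ₁ · cos φ₂ · sin²(Δλ/2) = 0.025196.
c = 2·atan2(√a, √(1−a)) = 0.31882 rad → d = 6371·c ≈ 2031.17 km.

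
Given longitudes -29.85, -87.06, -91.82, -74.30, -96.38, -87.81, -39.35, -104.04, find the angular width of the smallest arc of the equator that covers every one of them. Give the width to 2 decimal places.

Sort the longitudes: -104.04°, -96.38°, -91.82°, -87.81°, -87.06°, -74.30°, -39.35°, -29.85°.
Eastward gaps between consecutive values (wrapping around): 7.66°, 4.56°, 4.01°, 0.75°, 12.76°, 34.95°, 9.50°, 285.81°.
Largest gap = 285.81° ⇒ minimal covering band is its complement: 360° − 285.81° = 74.19°.
Band runs from -104.04° eastward to -29.85°.

74.19°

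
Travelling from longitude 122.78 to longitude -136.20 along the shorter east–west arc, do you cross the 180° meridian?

Naïve |-136.20 − 122.78| = 258.98° > 180°, so the shorter arc goes the other way round — across 180°.
Signed shortest Δλ = ((-136.20 − 122.78 + 180) mod 360) − 180 = 101.02°.
Going east by 101.02° from +122.78° passes through 180° before reaching -136.20°.

Yes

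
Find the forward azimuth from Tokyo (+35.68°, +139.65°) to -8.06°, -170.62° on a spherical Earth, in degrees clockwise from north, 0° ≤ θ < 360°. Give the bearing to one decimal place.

122.8°

Δλ = -170.62 − 139.65 = -310.27°; wrapped into (−180°, 180°]: 49.73°.
θ = atan2( sin Δλ · cos φ₂ , cos φ₁ · sin φ₂ − sin φ₁ · cos φ₂ · cos Δλ )
  = atan2(0.75547, -0.48718) = 122.817° → normalised to [0°, 360°): 122.817°.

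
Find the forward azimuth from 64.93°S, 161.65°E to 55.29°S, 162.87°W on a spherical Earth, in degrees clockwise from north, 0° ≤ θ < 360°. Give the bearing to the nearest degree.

Δλ = -162.87 − 161.65 = -324.52°; wrapped into (−180°, 180°]: 35.48°.
θ = atan2( sin Δλ · cos φ₂ , cos φ₁ · sin φ₂ − sin φ₁ · cos φ₂ · cos Δλ )
  = atan2(0.33050, 0.07169) = 77.762° → normalised to [0°, 360°): 77.762°.

78°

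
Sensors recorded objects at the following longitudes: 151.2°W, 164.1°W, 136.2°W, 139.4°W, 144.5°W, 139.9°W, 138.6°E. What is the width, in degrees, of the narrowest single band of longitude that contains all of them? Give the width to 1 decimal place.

Sort the longitudes: -164.1°, -151.2°, -144.5°, -139.9°, -139.4°, -136.2°, +138.6°.
Eastward gaps between consecutive values (wrapping around): 12.9°, 6.7°, 4.6°, 0.5°, 3.2°, 274.8°, 57.3°.
Largest gap = 274.8° ⇒ minimal covering band is its complement: 360° − 274.8° = 85.2°.
Band runs from +138.6° eastward to -136.2°, crossing the antimeridian.

85.2°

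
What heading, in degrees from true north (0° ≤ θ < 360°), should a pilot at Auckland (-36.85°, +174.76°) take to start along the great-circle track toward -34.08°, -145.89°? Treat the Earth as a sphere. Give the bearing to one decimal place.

97.0°

Δλ = -145.89 − 174.76 = -320.65°; wrapped into (−180°, 180°]: 39.35°.
θ = atan2( sin Δλ · cos φ₂ , cos φ₁ · sin φ₂ − sin φ₁ · cos φ₂ · cos Δλ )
  = atan2(0.52516, -0.06429) = 96.979° → normalised to [0°, 360°): 96.979°.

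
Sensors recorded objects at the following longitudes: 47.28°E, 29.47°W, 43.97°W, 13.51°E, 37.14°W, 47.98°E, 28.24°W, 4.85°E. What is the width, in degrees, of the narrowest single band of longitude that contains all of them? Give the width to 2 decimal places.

91.95°

Sort the longitudes: -43.97°, -37.14°, -29.47°, -28.24°, +4.85°, +13.51°, +47.28°, +47.98°.
Eastward gaps between consecutive values (wrapping around): 6.83°, 7.67°, 1.23°, 33.09°, 8.66°, 33.77°, 0.70°, 268.05°.
Largest gap = 268.05° ⇒ minimal covering band is its complement: 360° − 268.05° = 91.95°.
Band runs from -43.97° eastward to +47.98°.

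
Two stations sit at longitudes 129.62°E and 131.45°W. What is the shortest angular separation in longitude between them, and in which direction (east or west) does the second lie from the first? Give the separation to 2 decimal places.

Raw difference: -131.45 − 129.62 = -261.07°.
Normalise into (−180°, 180°]: -261.07° + 360° = 98.93°.
Positive ⇒ the second point lies to the east; separation 98.93°.

98.93° east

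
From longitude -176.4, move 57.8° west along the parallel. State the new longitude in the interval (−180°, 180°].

+125.8°

Start at -176.4°; shift −57.8° → -234.2°.
-234.2° lies outside (−180°, 180°]; add 360° → +125.8°.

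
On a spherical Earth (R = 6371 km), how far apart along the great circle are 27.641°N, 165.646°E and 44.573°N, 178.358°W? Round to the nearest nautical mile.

Δλ = -178.358 − 165.646 = -344.004°; wrapped into (−180°, 180°]: 15.996°.
Δφ = 44.573 − 27.641 = 16.932°.
a = sin²(Δφ/2) + cos φ₁ · cos φ₂ · sin²(Δλ/2) = 0.033891.
c = 2·atan2(√a, √(1−a)) = 0.37030 rad → d = 6371·c ≈ 2359.21 km ≈ 1273.87 nmi.

1274 nmi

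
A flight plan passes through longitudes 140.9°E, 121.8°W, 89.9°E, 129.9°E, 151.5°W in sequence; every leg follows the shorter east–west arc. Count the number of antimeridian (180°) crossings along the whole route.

3

Leg 1: +140.9° → -121.8°, shortest Δλ = 97.3° (east) — crosses 180°.
Leg 2: -121.8° → +89.9°, shortest Δλ = -148.3° (west) — crosses 180°.
Leg 3: +89.9° → +129.9°, shortest Δλ = 40.0° (east) — does not cross 180°.
Leg 4: +129.9° → -151.5°, shortest Δλ = 78.6° (east) — crosses 180°.
Total crossings: 3.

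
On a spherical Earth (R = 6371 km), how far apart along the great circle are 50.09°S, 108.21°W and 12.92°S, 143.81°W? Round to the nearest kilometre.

Δλ = -143.81 − -108.21 = -35.60°.
Δφ = -12.92 − -50.09 = 37.17°.
a = sin²(Δφ/2) + cos φ₁ · cos φ₂ · sin²(Δλ/2) = 0.160015.
c = 2·atan2(√a, √(1−a)) = 0.82307 rad → d = 6371·c ≈ 5243.80 km.

5244 km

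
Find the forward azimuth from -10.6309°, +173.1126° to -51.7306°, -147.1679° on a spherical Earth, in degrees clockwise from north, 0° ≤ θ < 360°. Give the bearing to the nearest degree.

Δλ = -147.1679 − 173.1126 = -320.2805°; wrapped into (−180°, 180°]: 39.7195°.
θ = atan2( sin Δλ · cos φ₂ , cos φ₁ · sin φ₂ − sin φ₁ · cos φ₂ · cos Δλ )
  = atan2(0.39579, -0.68374) = 149.935° → normalised to [0°, 360°): 149.935°.

150°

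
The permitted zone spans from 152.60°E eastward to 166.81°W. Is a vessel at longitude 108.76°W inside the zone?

No

Band width going east from +152.60° to -166.81°: ((-166.81 − 152.60) mod 360) = 40.59°.
Offset of -108.76° east of the west edge: ((-108.76 − 152.60) mod 360) = 98.64°.
98.64° > 40.59° ⇒ outside.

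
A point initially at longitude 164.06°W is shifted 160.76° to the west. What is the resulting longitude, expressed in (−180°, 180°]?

35.18°E

Start at -164.06°; shift −160.76° → -324.82°.
-324.82° lies outside (−180°, 180°]; add 360° → +35.18°.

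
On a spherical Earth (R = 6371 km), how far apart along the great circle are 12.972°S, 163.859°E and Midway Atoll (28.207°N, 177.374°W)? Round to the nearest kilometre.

5005 km

Δλ = -177.374 − 163.859 = -341.233°; wrapped into (−180°, 180°]: 18.767°.
Δφ = 28.207 − -12.972 = 41.179°.
a = sin²(Δφ/2) + cos φ₁ · cos φ₂ · sin²(Δλ/2) = 0.146500.
c = 2·atan2(√a, √(1−a)) = 0.78555 rad → d = 6371·c ≈ 5004.73 km.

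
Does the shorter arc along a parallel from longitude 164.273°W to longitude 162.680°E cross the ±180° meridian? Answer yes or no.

Yes

Naïve |162.680 − -164.273| = 326.953° > 180°, so the shorter arc goes the other way round — across 180°.
Signed shortest Δλ = ((162.680 − -164.273 + 180) mod 360) − 180 = -33.047°.
Going west by 33.047° from -164.273° passes through 180° before reaching +162.680°.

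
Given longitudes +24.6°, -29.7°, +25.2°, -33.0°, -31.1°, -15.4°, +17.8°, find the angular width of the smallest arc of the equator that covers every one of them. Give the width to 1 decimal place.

58.2°

Sort the longitudes: -33.0°, -31.1°, -29.7°, -15.4°, +17.8°, +24.6°, +25.2°.
Eastward gaps between consecutive values (wrapping around): 1.9°, 1.4°, 14.3°, 33.2°, 6.8°, 0.6°, 301.8°.
Largest gap = 301.8° ⇒ minimal covering band is its complement: 360° − 301.8° = 58.2°.
Band runs from -33.0° eastward to +25.2°.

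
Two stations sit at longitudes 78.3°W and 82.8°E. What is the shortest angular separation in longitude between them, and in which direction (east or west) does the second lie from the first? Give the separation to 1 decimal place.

161.1° east

Raw difference: 82.8 − -78.3 = 161.1°.
Normalise into (−180°, 180°]: 161.1° stays 161.1°.
Positive ⇒ the second point lies to the east; separation 161.1°.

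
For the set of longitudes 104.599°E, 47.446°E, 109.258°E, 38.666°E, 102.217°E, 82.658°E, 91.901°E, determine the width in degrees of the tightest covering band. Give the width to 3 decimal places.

Sort the longitudes: +38.666°, +47.446°, +82.658°, +91.901°, +102.217°, +104.599°, +109.258°.
Eastward gaps between consecutive values (wrapping around): 8.780°, 35.212°, 9.243°, 10.316°, 2.382°, 4.659°, 289.408°.
Largest gap = 289.408° ⇒ minimal covering band is its complement: 360° − 289.408° = 70.592°.
Band runs from +38.666° eastward to +109.258°.

70.592°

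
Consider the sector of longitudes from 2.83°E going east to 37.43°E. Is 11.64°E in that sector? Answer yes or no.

Band width going east from +2.83° to +37.43°: ((37.43 − 2.83) mod 360) = 34.60°.
Offset of +11.64° east of the west edge: ((11.64 − 2.83) mod 360) = 8.81°.
8.81° ≤ 34.60° ⇒ inside.

Yes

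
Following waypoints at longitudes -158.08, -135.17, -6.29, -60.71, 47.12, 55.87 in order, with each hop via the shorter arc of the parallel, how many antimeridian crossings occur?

0

Leg 1: -158.08° → -135.17°, shortest Δλ = 22.91° (east) — does not cross 180°.
Leg 2: -135.17° → -6.29°, shortest Δλ = 128.88° (east) — does not cross 180°.
Leg 3: -6.29° → -60.71°, shortest Δλ = -54.42° (west) — does not cross 180°.
Leg 4: -60.71° → +47.12°, shortest Δλ = 107.83° (east) — does not cross 180°.
Leg 5: +47.12° → +55.87°, shortest Δλ = 8.75° (east) — does not cross 180°.
Total crossings: 0.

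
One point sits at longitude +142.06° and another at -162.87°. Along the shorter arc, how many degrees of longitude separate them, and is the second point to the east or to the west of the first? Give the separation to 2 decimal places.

55.07° east

Raw difference: -162.87 − 142.06 = -304.93°.
Normalise into (−180°, 180°]: -304.93° + 360° = 55.07°.
Positive ⇒ the second point lies to the east; separation 55.07°.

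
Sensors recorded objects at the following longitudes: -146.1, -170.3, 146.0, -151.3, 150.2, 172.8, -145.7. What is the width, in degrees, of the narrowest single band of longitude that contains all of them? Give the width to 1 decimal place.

68.3°

Sort the longitudes: -170.3°, -151.3°, -146.1°, -145.7°, +146.0°, +150.2°, +172.8°.
Eastward gaps between consecutive values (wrapping around): 19.0°, 5.2°, 0.4°, 291.7°, 4.2°, 22.6°, 16.9°.
Largest gap = 291.7° ⇒ minimal covering band is its complement: 360° − 291.7° = 68.3°.
Band runs from +146.0° eastward to -145.7°, crossing the antimeridian.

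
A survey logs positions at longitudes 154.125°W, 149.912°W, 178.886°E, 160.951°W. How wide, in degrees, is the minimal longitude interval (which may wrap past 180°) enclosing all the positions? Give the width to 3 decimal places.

31.202°

Sort the longitudes: -160.951°, -154.125°, -149.912°, +178.886°.
Eastward gaps between consecutive values (wrapping around): 6.826°, 4.213°, 328.798°, 20.163°.
Largest gap = 328.798° ⇒ minimal covering band is its complement: 360° − 328.798° = 31.202°.
Band runs from +178.886° eastward to -149.912°, crossing the antimeridian.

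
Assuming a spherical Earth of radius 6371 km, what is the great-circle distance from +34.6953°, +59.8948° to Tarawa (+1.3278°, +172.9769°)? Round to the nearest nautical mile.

Δλ = 172.9769 − 59.8948 = 113.0821°.
Δφ = 1.3278 − 34.6953 = -33.3675°.
a = sin²(Δφ/2) + cos φ₁ · cos φ₂ · sin²(Δλ/2) = 0.654532.
c = 2·atan2(√a, √(1−a)) = 1.88500 rad → d = 6371·c ≈ 12009.36 km ≈ 6484.54 nmi.

6485 nmi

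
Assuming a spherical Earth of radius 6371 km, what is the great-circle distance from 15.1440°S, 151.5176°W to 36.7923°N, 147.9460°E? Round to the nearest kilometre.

8570 km

Δλ = 147.9460 − -151.5176 = 299.4636°; wrapped into (−180°, 180°]: -60.5364°.
Δφ = 36.7923 − -15.1440 = 51.9363°.
a = sin²(Δφ/2) + cos φ₁ · cos φ₂ · sin²(Δλ/2) = 0.388124.
c = 2·atan2(√a, √(1−a)) = 1.34513 rad → d = 6371·c ≈ 8569.85 km.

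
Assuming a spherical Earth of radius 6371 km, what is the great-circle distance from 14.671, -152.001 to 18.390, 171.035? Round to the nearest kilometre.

3955 km

Δλ = 171.035 − -152.001 = 323.036°; wrapped into (−180°, 180°]: -36.964°.
Δφ = 18.390 − 14.671 = 3.719°.
a = sin²(Δφ/2) + cos φ₁ · cos φ₂ · sin²(Δλ/2) = 0.093305.
c = 2·atan2(√a, √(1−a)) = 0.62084 rad → d = 6371·c ≈ 3955.37 km.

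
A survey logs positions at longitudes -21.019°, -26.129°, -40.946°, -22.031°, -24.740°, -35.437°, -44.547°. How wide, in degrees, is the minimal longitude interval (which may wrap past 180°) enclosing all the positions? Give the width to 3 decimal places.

Sort the longitudes: -44.547°, -40.946°, -35.437°, -26.129°, -24.740°, -22.031°, -21.019°.
Eastward gaps between consecutive values (wrapping around): 3.601°, 5.509°, 9.308°, 1.389°, 2.709°, 1.012°, 336.472°.
Largest gap = 336.472° ⇒ minimal covering band is its complement: 360° − 336.472° = 23.528°.
Band runs from -44.547° eastward to -21.019°.

23.528°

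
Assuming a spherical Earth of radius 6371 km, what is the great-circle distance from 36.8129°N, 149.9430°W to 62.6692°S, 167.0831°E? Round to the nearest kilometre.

Δλ = 167.0831 − -149.9430 = 317.0261°; wrapped into (−180°, 180°]: -42.9739°.
Δφ = -62.6692 − 36.8129 = -99.4821°.
a = sin²(Δφ/2) + cos φ₁ · cos φ₂ · sin²(Δλ/2) = 0.631687.
c = 2·atan2(√a, √(1−a)) = 1.83731 rad → d = 6371·c ≈ 11705.52 km.

11706 km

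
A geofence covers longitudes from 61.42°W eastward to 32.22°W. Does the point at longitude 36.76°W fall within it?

Yes

Band width going east from -61.42° to -32.22°: ((-32.22 − -61.42) mod 360) = 29.20°.
Offset of -36.76° east of the west edge: ((-36.76 − -61.42) mod 360) = 24.66°.
24.66° ≤ 29.20° ⇒ inside.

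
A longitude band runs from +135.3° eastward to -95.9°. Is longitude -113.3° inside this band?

Yes

Band width going east from +135.3° to -95.9°: ((-95.9 − 135.3) mod 360) = 128.8°.
Offset of -113.3° east of the west edge: ((-113.3 − 135.3) mod 360) = 111.4°.
111.4° ≤ 128.8° ⇒ inside.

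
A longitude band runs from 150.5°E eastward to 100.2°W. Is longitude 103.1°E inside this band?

No

Band width going east from +150.5° to -100.2°: ((-100.2 − 150.5) mod 360) = 109.3°.
Offset of +103.1° east of the west edge: ((103.1 − 150.5) mod 360) = 312.6°.
312.6° > 109.3° ⇒ outside.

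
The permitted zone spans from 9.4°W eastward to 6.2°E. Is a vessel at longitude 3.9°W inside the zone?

Yes

Band width going east from -9.4° to +6.2°: ((6.2 − -9.4) mod 360) = 15.6°.
Offset of -3.9° east of the west edge: ((-3.9 − -9.4) mod 360) = 5.5°.
5.5° ≤ 15.6° ⇒ inside.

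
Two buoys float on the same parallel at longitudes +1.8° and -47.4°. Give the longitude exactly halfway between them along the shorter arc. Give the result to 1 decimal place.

Signed shortest Δλ from +1.8° to -47.4° is -49.2°.
Midpoint longitude = +1.8° + (-49.2°)/2 = +1.8° − 24.6° = -22.8°.

-22.8°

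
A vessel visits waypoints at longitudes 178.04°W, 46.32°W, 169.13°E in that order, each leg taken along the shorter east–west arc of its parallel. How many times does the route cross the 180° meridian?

Leg 1: -178.04° → -46.32°, shortest Δλ = 131.72° (east) — does not cross 180°.
Leg 2: -46.32° → +169.13°, shortest Δλ = -144.55° (west) — crosses 180°.
Total crossings: 1.

1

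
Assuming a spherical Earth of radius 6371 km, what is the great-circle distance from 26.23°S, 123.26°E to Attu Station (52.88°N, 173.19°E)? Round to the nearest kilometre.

10033 km

Δλ = 173.19 − 123.26 = 49.93°.
Δφ = 52.88 − -26.23 = 79.11°.
a = sin²(Δφ/2) + cos φ₁ · cos φ₂ · sin²(Δλ/2) = 0.501972.
c = 2·atan2(√a, √(1−a)) = 1.57474 rad → d = 6371·c ≈ 10032.67 km.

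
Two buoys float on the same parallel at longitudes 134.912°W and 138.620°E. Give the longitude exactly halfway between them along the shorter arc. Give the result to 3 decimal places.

Signed shortest Δλ from -134.912° to +138.620° is -86.468°.
Midpoint longitude = -134.912° + (-86.468°)/2 = -134.912° − 43.234° = -178.146°.
(The naïve average (-134.912 + +138.620)/2 = 1.854° is on the wrong side of the globe.)

178.146°W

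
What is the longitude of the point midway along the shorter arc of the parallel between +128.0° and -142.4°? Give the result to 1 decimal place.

+172.8°

Signed shortest Δλ from +128.0° to -142.4° is +89.6°.
Midpoint longitude = +128.0° + (+89.6°)/2 = +128.0° + 44.8° = +172.8°.
(The naïve average (+128.0 + -142.4)/2 = -7.2° is on the wrong side of the globe.)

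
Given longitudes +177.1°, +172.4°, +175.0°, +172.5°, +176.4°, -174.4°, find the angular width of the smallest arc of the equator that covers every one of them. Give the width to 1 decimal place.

Sort the longitudes: -174.4°, +172.4°, +172.5°, +175.0°, +176.4°, +177.1°.
Eastward gaps between consecutive values (wrapping around): 346.8°, 0.1°, 2.5°, 1.4°, 0.7°, 8.5°.
Largest gap = 346.8° ⇒ minimal covering band is its complement: 360° − 346.8° = 13.2°.
Band runs from +172.4° eastward to -174.4°, crossing the antimeridian.

13.2°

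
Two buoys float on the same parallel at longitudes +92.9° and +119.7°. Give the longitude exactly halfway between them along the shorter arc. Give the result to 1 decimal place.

Signed shortest Δλ from +92.9° to +119.7° is +26.8°.
Midpoint longitude = +92.9° + (+26.8°)/2 = +92.9° + 13.4° = +106.3°.

+106.3°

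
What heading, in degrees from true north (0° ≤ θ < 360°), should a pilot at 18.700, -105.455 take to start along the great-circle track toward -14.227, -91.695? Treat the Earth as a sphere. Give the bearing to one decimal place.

Δλ = -91.695 − -105.455 = 13.760°.
θ = atan2( sin Δλ · cos φ₂ , cos φ₁ · sin φ₂ − sin φ₁ · cos φ₂ · cos Δλ )
  = atan2(0.23056, -0.53465) = 156.673° → normalised to [0°, 360°): 156.673°.

156.7°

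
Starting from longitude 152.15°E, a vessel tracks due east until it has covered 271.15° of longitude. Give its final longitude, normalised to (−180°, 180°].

63.30°E

Start at +152.15°; shift +271.15° → +423.30°.
+423.30° lies outside (−180°, 180°]; subtract 360° → +63.30°.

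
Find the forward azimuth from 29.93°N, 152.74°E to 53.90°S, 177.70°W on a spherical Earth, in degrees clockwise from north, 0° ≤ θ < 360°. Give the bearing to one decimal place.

Δλ = -177.70 − 152.74 = -330.44°; wrapped into (−180°, 180°]: 29.56°.
θ = atan2( sin Δλ · cos φ₂ , cos φ₁ · sin φ₂ − sin φ₁ · cos φ₂ · cos Δλ )
  = atan2(0.29067, -0.95594) = 163.087° → normalised to [0°, 360°): 163.087°.

163.1°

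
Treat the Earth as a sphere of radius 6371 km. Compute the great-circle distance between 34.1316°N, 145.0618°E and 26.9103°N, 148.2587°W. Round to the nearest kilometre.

6327 km

Δλ = -148.2587 − 145.0618 = -293.3205°; wrapped into (−180°, 180°]: 66.6795°.
Δφ = 26.9103 − 34.1316 = -7.2213°.
a = sin²(Δφ/2) + cos φ₁ · cos φ₂ · sin²(Δλ/2) = 0.226924.
c = 2·atan2(√a, √(1−a)) = 0.99303 rad → d = 6371·c ≈ 6326.62 km.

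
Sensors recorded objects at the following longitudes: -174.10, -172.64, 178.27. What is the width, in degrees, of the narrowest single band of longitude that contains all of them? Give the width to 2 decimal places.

Sort the longitudes: -174.10°, -172.64°, +178.27°.
Eastward gaps between consecutive values (wrapping around): 1.46°, 350.91°, 7.63°.
Largest gap = 350.91° ⇒ minimal covering band is its complement: 360° − 350.91° = 9.09°.
Band runs from +178.27° eastward to -172.64°, crossing the antimeridian.

9.09°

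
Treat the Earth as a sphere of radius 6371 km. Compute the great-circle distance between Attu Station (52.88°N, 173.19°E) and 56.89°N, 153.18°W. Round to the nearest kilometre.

2173 km

Δλ = -153.18 − 173.19 = -326.37°; wrapped into (−180°, 180°]: 33.63°.
Δφ = 56.89 − 52.88 = 4.01°.
a = sin²(Δφ/2) + cos φ₁ · cos φ₂ · sin²(Δλ/2) = 0.028811.
c = 2·atan2(√a, √(1−a)) = 0.34113 rad → d = 6371·c ≈ 2173.32 km.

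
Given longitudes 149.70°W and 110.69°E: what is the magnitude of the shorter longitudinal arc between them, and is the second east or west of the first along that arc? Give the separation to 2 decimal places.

99.61° west

Raw difference: 110.69 − -149.70 = 260.39°.
Normalise into (−180°, 180°]: 260.39° − 360° = -99.61°.
Negative ⇒ the second point lies to the west; separation 99.61°.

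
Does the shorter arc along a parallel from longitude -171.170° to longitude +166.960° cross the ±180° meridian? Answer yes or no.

Naïve |166.960 − -171.170| = 338.13° > 180°, so the shorter arc goes the other way round — across 180°.
Signed shortest Δλ = ((166.960 − -171.170 + 180) mod 360) − 180 = -21.87°.
Going west by 21.87° from -171.170° passes through 180° before reaching +166.960°.

Yes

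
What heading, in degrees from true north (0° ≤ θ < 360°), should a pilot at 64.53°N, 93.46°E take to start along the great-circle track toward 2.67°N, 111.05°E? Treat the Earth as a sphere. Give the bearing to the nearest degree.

Δλ = 111.05 − 93.46 = 17.59°.
θ = atan2( sin Δλ · cos φ₂ , cos φ₁ · sin φ₂ − sin φ₁ · cos φ₂ · cos Δλ )
  = atan2(0.30188, -0.83963) = 160.225° → normalised to [0°, 360°): 160.225°.

160°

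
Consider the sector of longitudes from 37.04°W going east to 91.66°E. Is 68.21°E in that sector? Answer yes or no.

Yes

Band width going east from -37.04° to +91.66°: ((91.66 − -37.04) mod 360) = 128.70°.
Offset of +68.21° east of the west edge: ((68.21 − -37.04) mod 360) = 105.25°.
105.25° ≤ 128.70° ⇒ inside.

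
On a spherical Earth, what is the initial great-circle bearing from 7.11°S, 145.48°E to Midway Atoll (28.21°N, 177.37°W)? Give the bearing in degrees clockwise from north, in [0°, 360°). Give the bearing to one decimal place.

43.7°

Δλ = -177.37 − 145.48 = -322.85°; wrapped into (−180°, 180°]: 37.15°.
θ = atan2( sin Δλ · cos φ₂ , cos φ₁ · sin φ₂ − sin φ₁ · cos φ₂ · cos Δλ )
  = atan2(0.53217, 0.55601) = 43.745° → normalised to [0°, 360°): 43.745°.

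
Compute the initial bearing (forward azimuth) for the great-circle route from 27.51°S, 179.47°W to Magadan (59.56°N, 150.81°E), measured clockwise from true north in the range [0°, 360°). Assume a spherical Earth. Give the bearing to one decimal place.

Δλ = 150.81 − -179.47 = 330.28°; wrapped into (−180°, 180°]: -29.72°.
θ = atan2( sin Δλ · cos φ₂ , cos φ₁ · sin φ₂ − sin φ₁ · cos φ₂ · cos Δλ )
  = atan2(-0.25117, 0.96791) = -14.547° → normalised to [0°, 360°): 345.453°.

345.5°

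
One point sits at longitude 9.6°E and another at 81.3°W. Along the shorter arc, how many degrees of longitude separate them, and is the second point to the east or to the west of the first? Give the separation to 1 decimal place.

Raw difference: -81.3 − 9.6 = -90.9°.
Normalise into (−180°, 180°]: -90.9° stays -90.9°.
Negative ⇒ the second point lies to the west; separation 90.9°.

90.9° west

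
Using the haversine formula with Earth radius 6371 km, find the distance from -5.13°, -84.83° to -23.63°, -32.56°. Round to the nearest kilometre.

5954 km

Δλ = -32.56 − -84.83 = 52.27°.
Δφ = -23.63 − -5.13 = -18.50°.
a = sin²(Δφ/2) + cos φ₁ · cos φ₂ · sin²(Δλ/2) = 0.202887.
c = 2·atan2(√a, √(1−a)) = 0.93449 rad → d = 6371·c ≈ 5953.65 km.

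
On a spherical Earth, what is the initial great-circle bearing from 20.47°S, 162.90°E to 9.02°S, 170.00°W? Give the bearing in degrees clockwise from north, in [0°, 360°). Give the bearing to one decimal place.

70.4°

Δλ = -170.00 − 162.90 = -332.90°; wrapped into (−180°, 180°]: 27.10°.
θ = atan2( sin Δλ · cos φ₂ , cos φ₁ · sin φ₂ − sin φ₁ · cos φ₂ · cos Δλ )
  = atan2(0.44991, 0.16059) = 70.356° → normalised to [0°, 360°): 70.356°.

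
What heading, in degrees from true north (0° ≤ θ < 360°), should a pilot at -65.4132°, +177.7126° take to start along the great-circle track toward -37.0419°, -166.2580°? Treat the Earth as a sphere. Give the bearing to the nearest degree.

26°

Δλ = -166.2580 − 177.7126 = -343.9706°; wrapped into (−180°, 180°]: 16.0294°.
θ = atan2( sin Δλ · cos φ₂ , cos φ₁ · sin φ₂ − sin φ₁ · cos φ₂ · cos Δλ )
  = atan2(0.22041, 0.44696) = 26.249° → normalised to [0°, 360°): 26.249°.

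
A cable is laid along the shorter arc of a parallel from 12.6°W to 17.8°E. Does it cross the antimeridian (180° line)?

Signed shortest Δλ = ((17.8 − -12.6 + 180) mod 360) − 180 = 30.4°.
Going east by 30.4° from -12.6° reaches +17.8° without touching 180°.

No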